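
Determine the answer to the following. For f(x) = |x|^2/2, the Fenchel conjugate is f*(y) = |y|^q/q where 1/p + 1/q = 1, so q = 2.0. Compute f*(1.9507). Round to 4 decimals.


The conjugate exponent q satisfies 1/p + 1/q = 1.
p = 2, so q = 2/(2 - 1) = 2.0
|y|^q = 1.9507^2.0 = 3.8052
f*(1.9507) = 3.8052 / 2.0 = 1.9026


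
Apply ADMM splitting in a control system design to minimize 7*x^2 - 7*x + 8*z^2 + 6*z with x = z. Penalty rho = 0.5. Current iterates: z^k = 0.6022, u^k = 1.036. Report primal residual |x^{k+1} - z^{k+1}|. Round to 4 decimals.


ADMM iteration with rho = 0.5, z^k = 0.6022, u^k = 1.036
Step 1: x-update.
Minimize 7*x^2 - 7*x + (0.5/2)*(x - 0.6022 + 1.036)^2
FOC: (2*7 + 0.5)*x = 7 + 0.5*(0.6022 - 1.036)
x^{k+1} = 0.4678
Step 2: z-update.
Minimize 8*z^2 + 6*z + (0.5/2)*(0.4678 - z + 1.036)^2
FOC: (2*8 + 0.5)*z = -6 + 0.5*(0.4678 + 1.036)
z^{k+1} = -0.3181
Step 3: u-update.
u^{k+1} = 1.036 + 0.4678 + 0.3181 = 1.8219
Step 4: Primal residual = |0.4678 + 0.3181| = 0.7859


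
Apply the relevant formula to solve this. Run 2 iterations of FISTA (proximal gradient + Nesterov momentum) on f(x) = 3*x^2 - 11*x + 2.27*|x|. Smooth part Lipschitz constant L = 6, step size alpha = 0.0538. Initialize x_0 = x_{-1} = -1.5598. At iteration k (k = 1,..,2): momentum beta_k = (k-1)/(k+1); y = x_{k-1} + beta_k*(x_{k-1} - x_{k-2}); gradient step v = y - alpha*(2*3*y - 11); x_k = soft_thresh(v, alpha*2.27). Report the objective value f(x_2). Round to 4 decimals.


FISTA on f(x) = 3*x^2 - 11*x + 2.27*|x|
L = 6, alpha = 0.0538
Iteration 1: beta = 0.0, y = -1.5598 + 0.0*(-1.5598 + 1.5598) = -1.5598
  grad(y) = -20.3588, v = y - alpha*grad = -0.4645
  prox(v) = soft_thresh(-0.4645, 0.1221) = -0.3424
Iteration 2: beta = 0.3333, y = -0.3424 + 0.3333*(-0.3424 + 1.5598) = 0.0634
  grad(y) = -10.6194, v = y - alpha*grad = 0.6348
  prox(v) = soft_thresh(0.6348, 0.1221) = 0.5126
f(x_2) = 3*0.5126^2 - 11*0.5126 + 2.27*|0.5126| = -3.6869


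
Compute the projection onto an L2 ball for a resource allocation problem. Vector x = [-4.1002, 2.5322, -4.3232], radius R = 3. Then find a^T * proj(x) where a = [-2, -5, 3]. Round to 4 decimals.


Step 1: Compute ||x|| (intermediates to 6 decimals).
||x|| = sqrt((-4.1002)^2 + 2.5322^2 + (-4.3232)^2) = 6.474082
Step 2: Project.
Since ||x|| > R, scale = R/||x|| = 3/6.474082 = 0.463386, proj(x) = scale * x
proj(x) = [-1.899975, 1.173386, -2.00331]
Step 3: Dot product.
a^T * proj(x) = -2*(-1.899975) - 5*1.173386 + 3*(-2.00331) = -8.0769


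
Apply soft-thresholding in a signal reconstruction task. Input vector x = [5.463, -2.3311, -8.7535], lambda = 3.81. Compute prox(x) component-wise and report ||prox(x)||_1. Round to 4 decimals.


Soft-thresholding with lambda = 3.81:
prox(5.463) = sign(5.463)*max(|5.463| - 3.81, 0) = 1.653
prox(-2.3311) = sign(-2.3311)*max(|-2.3311| - 3.81, 0) = 0.0
prox(-8.7535) = sign(-8.7535)*max(|-8.7535| - 3.81, 0) = -4.9435
prox(x) = [1.653, 0.0, -4.9435]
||prox(x)||_1 = 1.653 + 0.0 + 4.9435 = 6.5965


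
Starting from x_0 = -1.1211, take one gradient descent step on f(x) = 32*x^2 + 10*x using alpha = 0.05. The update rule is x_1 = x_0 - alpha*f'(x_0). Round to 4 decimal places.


We compute the gradient at x_0 and apply the update.
f'(x) = 64*x + 10
f'(-1.1211) = 64*-1.1211 + 10 = -61.7504
x_1 = -1.1211 - 0.05*-61.7504 = 1.9664


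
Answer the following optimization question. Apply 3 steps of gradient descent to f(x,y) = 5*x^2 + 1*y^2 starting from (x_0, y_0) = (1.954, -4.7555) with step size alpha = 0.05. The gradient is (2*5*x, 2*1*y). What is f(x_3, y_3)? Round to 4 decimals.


Gradient descent on f(x,y) = 5*x^2 + 1*y^2.
Starting point: (1.954, -4.7555), alpha = 0.05
Step 1: grad_x = 2*5*1.954 = 19.54, grad_y = 2*1*-4.7555 = -9.511
  x_1 = 1.954 - 0.05*19.54 = 0.977
  y_1 = -4.7555 - 0.05*-9.511 = -4.28
Step 2: grad_x = 2*5*0.977 = 9.77, grad_y = 2*1*-4.28 = -8.5599
  x_2 = 0.977 - 0.05*9.77 = 0.4885
  y_2 = -4.28 - 0.05*-8.5599 = -3.852
Step 3: grad_x = 2*5*0.4885 = 4.885, grad_y = 2*1*-3.852 = -7.7039
  x_3 = 0.4885 - 0.05*4.885 = 0.2443
  y_3 = -3.852 - 0.05*-7.7039 = -3.4668
f(0.2443, -3.4668) = 5*0.2443^2 + 1*(-3.4668)^2 = 12.3167


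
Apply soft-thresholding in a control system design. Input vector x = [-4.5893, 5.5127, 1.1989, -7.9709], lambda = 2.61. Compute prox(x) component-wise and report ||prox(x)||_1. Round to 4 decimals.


Soft-thresholding with lambda = 2.61:
prox(-4.5893) = sign(-4.5893)*max(|-4.5893| - 2.61, 0) = -1.9793
prox(5.5127) = sign(5.5127)*max(|5.5127| - 2.61, 0) = 2.9027
prox(1.1989) = sign(1.1989)*max(|1.1989| - 2.61, 0) = 0.0
prox(-7.9709) = sign(-7.9709)*max(|-7.9709| - 2.61, 0) = -5.3609
prox(x) = [-1.9793, 2.9027, 0.0, -5.3609]
||prox(x)||_1 = 1.9793 + 2.9027 + 0.0 + 5.3609 = 10.2429


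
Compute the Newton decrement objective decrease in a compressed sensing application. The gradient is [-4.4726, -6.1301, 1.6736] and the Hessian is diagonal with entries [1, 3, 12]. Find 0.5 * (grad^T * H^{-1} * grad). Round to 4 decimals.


Step 1: H is diagonal, so H^(-1) * g = [-4.4726, -2.0434, 0.1395].
Step 2: g^T H^(-1) g = sum_i g_i^2 / H_ii
  = (-4.4726)^2/1 + (-6.1301)^2/3 + (1.6736)^2/12
  = 20.0042 + 12.526 + 0.2334 = 32.7636
Step 3: Objective decrease = 0.5 * g^T H^(-1) g = 16.3818


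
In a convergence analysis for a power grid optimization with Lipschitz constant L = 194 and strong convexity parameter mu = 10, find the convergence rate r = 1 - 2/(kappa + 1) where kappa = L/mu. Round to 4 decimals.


Step 1: Compute the condition number.
kappa = L/mu = 194/10 = 19.4
Step 2: Compute the convergence rate.
r = 1 - 2/(kappa + 1) = 1 - 2*mu/(L + mu) = (L - mu)/(L + mu) = 184/204 = 0.902


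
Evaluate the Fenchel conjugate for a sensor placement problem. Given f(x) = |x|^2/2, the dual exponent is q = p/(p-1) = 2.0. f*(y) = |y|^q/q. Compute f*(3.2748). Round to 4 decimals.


The conjugate exponent q satisfies 1/p + 1/q = 1.
p = 2, so q = 2/(2 - 1) = 2.0
|y|^q = 3.2748^2.0 = 10.7243
f*(3.2748) = 10.7243 / 2.0 = 5.3622


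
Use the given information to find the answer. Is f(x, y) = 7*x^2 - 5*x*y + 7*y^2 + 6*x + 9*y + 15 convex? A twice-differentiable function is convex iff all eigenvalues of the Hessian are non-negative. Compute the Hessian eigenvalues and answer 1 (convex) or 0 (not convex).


The Hessian of f(x,y) = 7*x^2 - 5*x*y + 7*y^2 + 6*x + 9*y + 15 is:
H = [[14, -5], [-5, 14]]
Trace = 14 + 14 = 28
Determinant = 14*14 - (-5)^2 = 171
Discriminant = (28)^2 - 4*171 = 100.0
Eigenvalues: lambda_1 = 9.0, lambda_2 = 19.0
The function is convex.

1


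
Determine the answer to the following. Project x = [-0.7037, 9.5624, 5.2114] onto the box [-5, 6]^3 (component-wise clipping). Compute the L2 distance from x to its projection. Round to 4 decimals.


Project each component onto [-5, 6].
clip(-0.7037) = -0.7037, clip(9.5624) = 6.0, clip(5.2114) = 5.2114
Projection = [-0.7037, 6.0, 5.2114]
Squared diffs: [0.0, 12.6907, 0.0]
Distance = sqrt(12.6907) = 3.5624


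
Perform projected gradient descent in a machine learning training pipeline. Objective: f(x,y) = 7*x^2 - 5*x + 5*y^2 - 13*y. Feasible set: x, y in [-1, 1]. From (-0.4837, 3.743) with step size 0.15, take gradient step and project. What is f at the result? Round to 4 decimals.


Step 1: Compute gradient at (-0.4837, 3.743).
grad_x = 2*7*-0.4837 - 5 = -11.7718
grad_y = 2*5*3.743 - 13 = 24.43
Step 2: Gradient step.
x_raw = -0.4837 - 0.15*-11.7718 = 1.2821
y_raw = 3.743 - 0.15*24.43 = 0.0785
Step 3: Project onto [-1, 1].
x_proj = clip(1.2821) = 1.0
y_proj = clip(0.0785) = 0.0785
Step 4: Evaluate f.
f(1.0, 0.0785) = 1.0103


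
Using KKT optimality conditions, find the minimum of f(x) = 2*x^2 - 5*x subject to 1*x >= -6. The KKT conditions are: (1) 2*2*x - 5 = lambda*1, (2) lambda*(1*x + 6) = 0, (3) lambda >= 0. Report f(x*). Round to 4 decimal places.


Step 1: Try lambda = 0 (constraint inactive).
Stationarity: 2*2*x - 5 = 0
x* = 5/(2*2) = 1.25
Check constraint: 1*1.25 = 1.25 >= -6 -- satisfied.
Step 2: Compute optimal value.
f(x*) = 2*1.25^2 - 5*1.25 = -3.125


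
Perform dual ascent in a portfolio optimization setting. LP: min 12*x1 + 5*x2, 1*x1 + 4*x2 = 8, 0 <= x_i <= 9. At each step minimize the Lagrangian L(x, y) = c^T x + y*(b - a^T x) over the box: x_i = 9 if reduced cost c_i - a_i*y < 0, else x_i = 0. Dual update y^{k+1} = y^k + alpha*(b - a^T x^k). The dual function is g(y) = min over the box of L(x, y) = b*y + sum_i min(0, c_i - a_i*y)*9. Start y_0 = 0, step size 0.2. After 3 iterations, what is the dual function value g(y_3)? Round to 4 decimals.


Dual ascent for LP: min 12*x1 + 5*x2, 1*x1 + 4*x2 = 8, 0 <= x_i <= 9
Step 1: y^k = 0.0, reduced costs: (12.0, 5.0)
  x^k = (0.0, 0.0), subgradient = b - a^T x = 8.0
  y^{k+1} = 0.0 + 0.2*8.0 = 1.6
Step 2: y^k = 1.6, reduced costs: (10.4, -1.4)
  x^k = (0.0, 9.0), subgradient = b - a^T x = -28.0
  y^{k+1} = 1.6 + 0.2*-28.0 = -4.0
Step 3: y^k = -4.0, reduced costs: (16.0, 21.0)
  x^k = (0.0, 0.0), subgradient = b - a^T x = 8.0
  y^{k+1} = -4.0 + 0.2*8.0 = -2.4
Dual objective at y_3 = -2.4: reduced costs (14.4, 14.6), box minimizer x = (0.0, 0.0)
g(y_3) = b*y + (c1 - a1*y)*x1 + (c2 - a2*y)*x2 = 8*(-2.4) + 14.4*0.0 + 14.6*0.0 = -19.2 + 0.0 + 0.0 = -19.2


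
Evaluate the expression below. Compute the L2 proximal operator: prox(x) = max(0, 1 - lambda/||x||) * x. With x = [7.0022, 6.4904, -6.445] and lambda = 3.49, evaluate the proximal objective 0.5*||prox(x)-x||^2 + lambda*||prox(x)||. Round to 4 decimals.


Step 1: Compute ||x||.
||x|| = 11.5193
Step 2: Compute scaling factor.
scale = max(0, 1 - 3.49/11.5193) = 0.697
Step 3: prox(x) = [4.8807, 4.524, -4.4924]
||prox(x)|| = 8.0293
Step 4: Proximal objective.
0.5*||prox-x||^2 = 6.0901
lambda*||prox|| = 28.0223
Total = 34.1123


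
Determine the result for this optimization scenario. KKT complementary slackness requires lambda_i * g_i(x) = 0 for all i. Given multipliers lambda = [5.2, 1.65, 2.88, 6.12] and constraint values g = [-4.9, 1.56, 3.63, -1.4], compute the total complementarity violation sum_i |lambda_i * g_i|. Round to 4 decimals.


KKT complementary slackness check:
lambda_1 * g_1 = 5.2 * -4.9 = -25.48
lambda_2 * g_2 = 1.65 * 1.56 = 2.574
lambda_3 * g_3 = 2.88 * 3.63 = 10.4544
lambda_4 * g_4 = 6.12 * -1.4 = -8.568
Total violation = 25.48 + 2.574 + 10.4544 + 8.568 = 47.0764


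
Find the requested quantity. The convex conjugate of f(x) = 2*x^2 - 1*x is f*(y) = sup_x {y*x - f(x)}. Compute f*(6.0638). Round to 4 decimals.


f*(y) = sup_x {y*x - a*x^2 - b*x} = sup_x {(y-b)*x - a*x^2}
FOC: (y - b) - 2a*x = 0 => x* = (y - b)/(2a)
x* = (6.0638 + 1)/(2*2) = 1.766
f*(6.0638) = (y-b)^2/(4a) = (6.0638 + 1)^2/(4*2)
= 49.8973/8 = 6.2372


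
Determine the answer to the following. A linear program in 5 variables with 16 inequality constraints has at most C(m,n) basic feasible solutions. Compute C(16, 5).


Each vertex corresponds to some choice of n active constraints out of m, so the number of vertices is at most C(m, n) = m! / (n!(m-n)!).
m = 16, n = 5
Numerator: 16 * 15 * 14 * 13 * 12
Denominator: 5! = 120
C(16, 5) = 4368


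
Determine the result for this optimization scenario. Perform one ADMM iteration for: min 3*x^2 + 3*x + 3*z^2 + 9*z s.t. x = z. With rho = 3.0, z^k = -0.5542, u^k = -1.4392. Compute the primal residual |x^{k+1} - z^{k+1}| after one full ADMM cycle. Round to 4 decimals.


ADMM iteration with rho = 3.0, z^k = -0.5542, u^k = -1.4392
Step 1: x-update.
Minimize 3*x^2 + 3*x + (3.0/2)*(x + 0.5542 - 1.4392)^2
FOC: (2*3 + 3.0)*x = -3 + 3.0*(-0.5542 + 1.4392)
x^{k+1} = -0.0383
Step 2: z-update.
Minimize 3*z^2 + 9*z + (3.0/2)*(-0.0383 - z - 1.4392)^2
FOC: (2*3 + 3.0)*z = -9 + 3.0*(-0.0383 - 1.4392)
z^{k+1} = -1.4925
Step 3: u-update.
u^{k+1} = -1.4392 - 0.0383 + 1.4925 = 0.015
Step 4: Primal residual = |-0.0383 + 1.4925| = 1.4542


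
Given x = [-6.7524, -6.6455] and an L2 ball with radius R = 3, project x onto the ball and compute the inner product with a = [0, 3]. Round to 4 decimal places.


Step 1: Compute ||x|| (intermediates to 6 decimals).
||x|| = sqrt((-6.7524)^2 + (-6.6455)^2) = 9.474047
Step 2: Project.
Since ||x|| > R, scale = R/||x|| = 3/9.474047 = 0.316655, proj(x) = scale * x
proj(x) = [-2.138181, -2.104331]
Step 3: Dot product.
a^T * proj(x) = 0*(-2.138181) + 3*(-2.104331) = -6.313


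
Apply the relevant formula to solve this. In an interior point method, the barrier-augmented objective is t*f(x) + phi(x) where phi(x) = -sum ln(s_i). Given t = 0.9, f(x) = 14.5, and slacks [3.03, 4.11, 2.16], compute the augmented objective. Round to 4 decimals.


Step 1: Compute log-barrier.
ln values: [1.1086, 1.4134, 0.7701]
phi = -(1.1086 + 1.4134 + 0.7701) = -3.2921
Step 2: Compute augmented objective.
t*f(x) = 0.9*14.5 = 13.05
Total = 13.05 - 3.2921 = 9.7579


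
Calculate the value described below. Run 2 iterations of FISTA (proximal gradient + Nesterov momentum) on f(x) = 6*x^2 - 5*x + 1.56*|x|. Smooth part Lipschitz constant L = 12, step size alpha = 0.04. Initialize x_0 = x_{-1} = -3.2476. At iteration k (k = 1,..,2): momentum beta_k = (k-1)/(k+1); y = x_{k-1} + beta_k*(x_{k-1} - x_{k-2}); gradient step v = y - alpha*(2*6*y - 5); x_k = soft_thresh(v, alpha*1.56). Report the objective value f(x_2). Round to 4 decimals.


FISTA on f(x) = 6*x^2 - 5*x + 1.56*|x|
L = 12, alpha = 0.04
Iteration 1: beta = 0.0, y = -3.2476 + 0.0*(-3.2476 + 3.2476) = -3.2476
  grad(y) = -43.9712, v = y - alpha*grad = -1.4888
  prox(v) = soft_thresh(-1.4888, 0.0624) = -1.4264
Iteration 2: beta = 0.3333, y = -1.4264 + 0.3333*(-1.4264 + 3.2476) = -0.8193
  grad(y) = -14.8312, v = y - alpha*grad = -0.226
  prox(v) = soft_thresh(-0.226, 0.0624) = -0.1636
f(x_2) = 6*(-0.1636)^2 - 5*(-0.1636) + 1.56*|-0.1636| = 1.234


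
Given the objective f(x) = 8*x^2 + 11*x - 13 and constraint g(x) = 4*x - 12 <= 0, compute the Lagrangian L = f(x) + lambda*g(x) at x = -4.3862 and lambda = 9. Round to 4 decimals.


Step 1: Evaluate f(x).
f(-4.3862) = 8*(-4.3862)^2 + 11*(-4.3862) - 13 = 92.6618
Step 2: Evaluate g(x).
g(-4.3862) = 4*-4.3862 - 12 = -29.5448
Step 3: Compute Lagrangian.
L = 92.6618 + 9*-29.5448 = -173.2414


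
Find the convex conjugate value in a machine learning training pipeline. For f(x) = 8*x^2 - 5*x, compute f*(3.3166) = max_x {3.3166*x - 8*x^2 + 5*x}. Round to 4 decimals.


f*(y) = sup_x {y*x - a*x^2 - b*x} = sup_x {(y-b)*x - a*x^2}
FOC: (y - b) - 2a*x = 0 => x* = (y - b)/(2a)
x* = (3.3166 + 5)/(2*8) = 0.5198
f*(3.3166) = (y-b)^2/(4a) = (3.3166 + 5)^2/(4*8)
= 69.1658/32 = 2.1614


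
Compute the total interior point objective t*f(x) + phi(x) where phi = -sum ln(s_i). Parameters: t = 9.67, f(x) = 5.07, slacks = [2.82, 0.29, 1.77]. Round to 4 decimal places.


Step 1: Compute log-barrier.
ln values: [1.0367, -1.2379, 0.571]
phi = -(1.0367 - 1.2379 + 0.571) = -0.3698
Step 2: Compute augmented objective.
t*f(x) = 9.67*5.07 = 49.0269
Total = 49.0269 - 0.3698 = 48.6571


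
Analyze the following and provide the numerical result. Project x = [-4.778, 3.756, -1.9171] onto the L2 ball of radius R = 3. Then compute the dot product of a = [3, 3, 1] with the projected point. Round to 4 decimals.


Step 1: Compute ||x|| (intermediates to 6 decimals).
||x|| = sqrt((-4.778)^2 + 3.756^2 + (-1.9171)^2) = 6.372762
Step 2: Project.
Since ||x|| > R, scale = R/||x|| = 3/6.372762 = 0.470753, proj(x) = scale * x
proj(x) = [-2.249258, 1.768148, -0.902481]
Step 3: Dot product.
a^T * proj(x) = 3*(-2.249258) + 3*1.768148 + 1*(-0.902481) = -2.3458


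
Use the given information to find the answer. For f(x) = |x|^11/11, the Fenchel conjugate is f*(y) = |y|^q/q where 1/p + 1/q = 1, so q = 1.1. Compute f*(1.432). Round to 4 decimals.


The conjugate exponent q satisfies 1/p + 1/q = 1.
p = 11, so q = 11/(11 - 1) = 1.1
|y|^q = 1.432^1.1 = 1.4844
f*(1.432) = 1.4844 / 1.1 = 1.3494


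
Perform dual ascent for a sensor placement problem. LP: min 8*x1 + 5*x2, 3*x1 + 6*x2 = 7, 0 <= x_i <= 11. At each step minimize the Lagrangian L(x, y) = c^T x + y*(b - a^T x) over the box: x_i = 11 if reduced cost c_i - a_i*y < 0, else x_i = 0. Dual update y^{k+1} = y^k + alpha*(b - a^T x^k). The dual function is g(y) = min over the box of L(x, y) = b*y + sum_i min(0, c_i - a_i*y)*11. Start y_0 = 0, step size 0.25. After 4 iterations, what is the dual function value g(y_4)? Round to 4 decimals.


Dual ascent for LP: min 8*x1 + 5*x2, 3*x1 + 6*x2 = 7, 0 <= x_i <= 11
Step 1: y^k = 0.0, reduced costs: (8.0, 5.0)
  x^k = (0.0, 0.0), subgradient = b - a^T x = 7.0
  y^{k+1} = 0.0 + 0.25*7.0 = 1.75
Step 2: y^k = 1.75, reduced costs: (2.75, -5.5)
  x^k = (0.0, 11.0), subgradient = b - a^T x = -59.0
  y^{k+1} = 1.75 + 0.25*-59.0 = -13.0
Step 3: y^k = -13.0, reduced costs: (47.0, 83.0)
  x^k = (0.0, 0.0), subgradient = b - a^T x = 7.0
  y^{k+1} = -13.0 + 0.25*7.0 = -11.25
Step 4: y^k = -11.25, reduced costs: (41.75, 72.5)
  x^k = (0.0, 0.0), subgradient = b - a^T x = 7.0
  y^{k+1} = -11.25 + 0.25*7.0 = -9.5
Dual objective at y_4 = -9.5: reduced costs (36.5, 62.0), box minimizer x = (0.0, 0.0)
g(y_4) = b*y + (c1 - a1*y)*x1 + (c2 - a2*y)*x2 = 7*(-9.5) + 36.5*0.0 + 62.0*0.0 = -66.5 + 0.0 + 0.0 = -66.5


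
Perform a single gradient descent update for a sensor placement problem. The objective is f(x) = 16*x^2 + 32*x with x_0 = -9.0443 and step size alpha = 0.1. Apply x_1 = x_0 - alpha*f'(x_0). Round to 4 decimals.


We compute the gradient at x_0 and apply the update.
f'(x) = 32*x + 32
f'(-9.0443) = 32*-9.0443 + 32 = -257.4176
x_1 = -9.0443 - 0.1*-257.4176 = 16.6975


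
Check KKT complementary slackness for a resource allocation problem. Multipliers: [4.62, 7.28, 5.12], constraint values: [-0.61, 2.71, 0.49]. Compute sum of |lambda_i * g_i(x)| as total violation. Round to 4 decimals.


KKT complementary slackness check:
lambda_1 * g_1 = 4.62 * -0.61 = -2.8182
lambda_2 * g_2 = 7.28 * 2.71 = 19.7288
lambda_3 * g_3 = 5.12 * 0.49 = 2.5088
Total violation = 2.8182 + 19.7288 + 2.5088 = 25.0558


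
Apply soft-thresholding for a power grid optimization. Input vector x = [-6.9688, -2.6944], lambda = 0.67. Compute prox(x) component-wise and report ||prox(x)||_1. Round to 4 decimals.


Soft-thresholding with lambda = 0.67:
prox(-6.9688) = sign(-6.9688)*max(|-6.9688| - 0.67, 0) = -6.2988
prox(-2.6944) = sign(-2.6944)*max(|-2.6944| - 0.67, 0) = -2.0244
prox(x) = [-6.2988, -2.0244]
||prox(x)||_1 = 6.2988 + 2.0244 = 8.3232


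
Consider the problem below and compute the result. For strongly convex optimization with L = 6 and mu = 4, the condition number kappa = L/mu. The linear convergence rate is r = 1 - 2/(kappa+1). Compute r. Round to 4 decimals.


Step 1: Compute the condition number.
kappa = L/mu = 6/4 = 1.5
Step 2: Compute the convergence rate.
r = 1 - 2/(kappa + 1) = 1 - 2*mu/(L + mu) = (L - mu)/(L + mu) = 2/10 = 0.2


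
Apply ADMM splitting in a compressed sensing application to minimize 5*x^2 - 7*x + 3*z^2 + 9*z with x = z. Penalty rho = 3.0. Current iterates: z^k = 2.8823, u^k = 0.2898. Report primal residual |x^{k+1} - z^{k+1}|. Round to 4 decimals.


ADMM iteration with rho = 3.0, z^k = 2.8823, u^k = 0.2898
Step 1: x-update.
Minimize 5*x^2 - 7*x + (3.0/2)*(x - 2.8823 + 0.2898)^2
FOC: (2*5 + 3.0)*x = 7 + 3.0*(2.8823 - 0.2898)
x^{k+1} = 1.1367
Step 2: z-update.
Minimize 3*z^2 + 9*z + (3.0/2)*(1.1367 - z + 0.2898)^2
FOC: (2*3 + 3.0)*z = -9 + 3.0*(1.1367 + 0.2898)
z^{k+1} = -0.5245
Step 3: u-update.
u^{k+1} = 0.2898 + 1.1367 + 0.5245 = 1.951
Step 4: Primal residual = |1.1367 + 0.5245| = 1.6612


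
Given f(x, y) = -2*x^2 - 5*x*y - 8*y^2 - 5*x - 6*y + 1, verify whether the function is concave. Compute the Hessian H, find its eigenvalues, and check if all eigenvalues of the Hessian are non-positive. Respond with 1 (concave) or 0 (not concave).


The Hessian of f(x,y) = -2*x^2 - 5*x*y - 8*y^2 - 5*x - 6*y + 1 is:
H = [[-4, -5], [-5, -16]]
Trace = -4 - 16 = -20
Determinant = -4*-16 - (-5)^2 = 39
Discriminant = (-20)^2 - 4*39 = 244.0
Eigenvalues: lambda_1 = -17.8102, lambda_2 = -2.1898
The function is concave.

1


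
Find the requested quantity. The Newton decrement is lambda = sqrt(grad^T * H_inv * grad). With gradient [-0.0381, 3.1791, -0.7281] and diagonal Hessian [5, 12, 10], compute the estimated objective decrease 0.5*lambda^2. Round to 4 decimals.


Step 1: H is diagonal, so H^(-1) * g = [-0.0076, 0.2649, -0.0728].
Step 2: g^T H^(-1) g = sum_i g_i^2 / H_ii
  = (-0.0381)^2/5 + (3.1791)^2/12 + (-0.7281)^2/10
  = 0.0003 + 0.8422 + 0.053 = 0.8955
Step 3: Objective decrease = 0.5 * g^T H^(-1) g = 0.4478


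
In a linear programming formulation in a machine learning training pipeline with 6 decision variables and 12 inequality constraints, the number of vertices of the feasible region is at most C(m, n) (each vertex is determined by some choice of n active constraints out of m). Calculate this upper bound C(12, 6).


Each vertex corresponds to some choice of n active constraints out of m, so the number of vertices is at most C(m, n) = m! / (n!(m-n)!).
m = 12, n = 6
Numerator: 12 * 11 * 10 * 9 * 8 * 7
Denominator: 6! = 720
C(12, 6) = 924


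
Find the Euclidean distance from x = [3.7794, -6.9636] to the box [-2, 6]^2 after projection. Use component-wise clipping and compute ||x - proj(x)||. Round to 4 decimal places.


Project each component onto [-2, 6].
clip(3.7794) = 3.7794, clip(-6.9636) = -2.0
Projection = [3.7794, -2.0]
Squared diffs: [0.0, 24.6373]
Distance = sqrt(24.6373) = 4.9636


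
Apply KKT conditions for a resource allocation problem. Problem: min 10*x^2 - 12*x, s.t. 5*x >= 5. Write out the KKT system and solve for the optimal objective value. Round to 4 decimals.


Step 1: Try lambda = 0 (constraint inactive).
x_unc = 12/(2*10) = 0.6
Check: 5*0.6 = 3.0 < 5 -- violated!
Step 2: Constraint must be active: 5*x = 5
x* = 5/5 = 1.0
lambda = (2*10*1.0 - 12)/5 = 1.6
Step 3: Compute optimal value.
f(x*) = 10*1.0^2 - 12*1.0 = -2.0


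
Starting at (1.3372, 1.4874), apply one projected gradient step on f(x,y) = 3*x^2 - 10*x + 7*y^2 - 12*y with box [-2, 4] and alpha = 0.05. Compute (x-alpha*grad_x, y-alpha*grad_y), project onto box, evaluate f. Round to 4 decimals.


Step 1: Compute gradient at (1.3372, 1.4874).
grad_x = 2*3*1.3372 - 10 = -1.9768
grad_y = 2*7*1.4874 - 12 = 8.8236
Step 2: Gradient step.
x_raw = 1.3372 - 0.05*-1.9768 = 1.436
y_raw = 1.4874 - 0.05*8.8236 = 1.0462
Step 3: Project onto [-2, 4].
x_proj = clip(1.436) = 1.436
y_proj = clip(1.0462) = 1.0462
Step 4: Evaluate f.
f(1.436, 1.0462) = -13.0664


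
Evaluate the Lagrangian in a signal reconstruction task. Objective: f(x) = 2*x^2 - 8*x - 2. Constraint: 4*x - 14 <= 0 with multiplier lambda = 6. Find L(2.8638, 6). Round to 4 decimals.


Step 1: Evaluate f(x).
f(2.8638) = 2*2.8638^2 - 8*2.8638 - 2 = -8.5077
Step 2: Evaluate g(x).
g(2.8638) = 4*2.8638 - 14 = -2.5448
Step 3: Compute Lagrangian.
L = -8.5077 + 6*-2.5448 = -23.7765


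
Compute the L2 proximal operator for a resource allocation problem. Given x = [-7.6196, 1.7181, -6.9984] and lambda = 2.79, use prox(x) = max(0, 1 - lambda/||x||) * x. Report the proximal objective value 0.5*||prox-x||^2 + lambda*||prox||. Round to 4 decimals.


Step 1: Compute ||x||.
||x|| = 10.4875
Step 2: Compute scaling factor.
scale = max(0, 1 - 2.79/10.4875) = 0.734
Step 3: prox(x) = [-5.5926, 1.261, -5.1366]
||prox(x)|| = 7.6975
Step 4: Proximal objective.
0.5*||prox-x||^2 = 3.8921
lambda*||prox|| = 21.476
Total = 25.3681


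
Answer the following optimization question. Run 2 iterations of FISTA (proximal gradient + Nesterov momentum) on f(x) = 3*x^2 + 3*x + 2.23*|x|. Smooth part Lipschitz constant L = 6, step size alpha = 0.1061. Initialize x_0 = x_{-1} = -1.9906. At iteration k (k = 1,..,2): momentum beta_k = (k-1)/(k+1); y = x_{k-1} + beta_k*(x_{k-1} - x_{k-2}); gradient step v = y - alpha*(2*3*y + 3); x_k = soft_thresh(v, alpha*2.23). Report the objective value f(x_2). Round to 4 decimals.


FISTA on f(x) = 3*x^2 + 3*x + 2.23*|x|
L = 6, alpha = 0.1061
Iteration 1: beta = 0.0, y = -1.9906 + 0.0*(-1.9906 + 1.9906) = -1.9906
  grad(y) = -8.9436, v = y - alpha*grad = -1.0417
  prox(v) = soft_thresh(-1.0417, 0.2366) = -0.8051
Iteration 2: beta = 0.3333, y = -0.8051 + 0.3333*(-0.8051 + 1.9906) = -0.4099
  grad(y) = 0.5406, v = y - alpha*grad = -0.4673
  prox(v) = soft_thresh(-0.4673, 0.2366) = -0.2307
f(x_2) = 3*(-0.2307)^2 + 3*(-0.2307) + 2.23*|-0.2307| = -0.018


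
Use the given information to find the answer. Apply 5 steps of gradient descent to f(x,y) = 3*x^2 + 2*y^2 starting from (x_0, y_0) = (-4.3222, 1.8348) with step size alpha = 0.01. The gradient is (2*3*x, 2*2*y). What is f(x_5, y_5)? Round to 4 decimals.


Gradient descent on f(x,y) = 3*x^2 + 2*y^2.
Starting point: (-4.3222, 1.8348), alpha = 0.01
Step 1: grad_x = 2*3*-4.3222 = -25.9332, grad_y = 2*2*1.8348 = 7.3392
  x_1 = -4.3222 - 0.01*-25.9332 = -4.0629
  y_1 = 1.8348 - 0.01*7.3392 = 1.7614
Step 2: grad_x = 2*3*-4.0629 = -24.3772, grad_y = 2*2*1.7614 = 7.0456
  x_2 = -4.0629 - 0.01*-24.3772 = -3.8191
  y_2 = 1.7614 - 0.01*7.0456 = 1.691
Step 3: grad_x = 2*3*-3.8191 = -22.9146, grad_y = 2*2*1.691 = 6.7638
  x_3 = -3.8191 - 0.01*-22.9146 = -3.59
  y_3 = 1.691 - 0.01*6.7638 = 1.6233
Step 4: grad_x = 2*3*-3.59 = -21.5397, grad_y = 2*2*1.6233 = 6.4933
  x_4 = -3.59 - 0.01*-21.5397 = -3.3746
  y_4 = 1.6233 - 0.01*6.4933 = 1.5584
Step 5: grad_x = 2*3*-3.3746 = -20.2473, grad_y = 2*2*1.5584 = 6.2335
  x_5 = -3.3746 - 0.01*-20.2473 = -3.1721
  y_5 = 1.5584 - 0.01*6.2335 = 1.496
f(-3.1721, 1.496) = 3*(-3.1721)^2 + 2*1.496^2 = 34.6626


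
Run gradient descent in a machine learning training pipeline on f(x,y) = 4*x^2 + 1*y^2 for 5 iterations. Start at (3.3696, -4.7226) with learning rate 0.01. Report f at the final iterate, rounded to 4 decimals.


Gradient descent on f(x,y) = 4*x^2 + 1*y^2.
Starting point: (3.3696, -4.7226), alpha = 0.01
Step 1: grad_x = 2*4*3.3696 = 26.9568, grad_y = 2*1*-4.7226 = -9.4452
  x_1 = 3.3696 - 0.01*26.9568 = 3.1
  y_1 = -4.7226 - 0.01*-9.4452 = -4.6281
Step 2: grad_x = 2*4*3.1 = 24.8003, grad_y = 2*1*-4.6281 = -9.2563
  x_2 = 3.1 - 0.01*24.8003 = 2.852
  y_2 = -4.6281 - 0.01*-9.2563 = -4.5356
Step 3: grad_x = 2*4*2.852 = 22.8162, grad_y = 2*1*-4.5356 = -9.0712
  x_3 = 2.852 - 0.01*22.8162 = 2.6239
  y_3 = -4.5356 - 0.01*-9.0712 = -4.4449
Step 4: grad_x = 2*4*2.6239 = 20.9909, grad_y = 2*1*-4.4449 = -8.8897
  x_4 = 2.6239 - 0.01*20.9909 = 2.414
  y_4 = -4.4449 - 0.01*-8.8897 = -4.356
Step 5: grad_x = 2*4*2.414 = 19.3117, grad_y = 2*1*-4.356 = -8.712
  x_5 = 2.414 - 0.01*19.3117 = 2.2208
  y_5 = -4.356 - 0.01*-8.712 = -4.2689
f(2.2208, -4.2689) = 4*2.2208^2 + 1*(-4.2689)^2 = 37.9517


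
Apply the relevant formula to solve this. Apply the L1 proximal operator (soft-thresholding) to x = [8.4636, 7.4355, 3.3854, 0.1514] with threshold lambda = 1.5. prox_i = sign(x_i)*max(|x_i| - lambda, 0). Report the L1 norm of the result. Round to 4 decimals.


Soft-thresholding with lambda = 1.5:
prox(8.4636) = sign(8.4636)*max(|8.4636| - 1.5, 0) = 6.9636
prox(7.4355) = sign(7.4355)*max(|7.4355| - 1.5, 0) = 5.9355
prox(3.3854) = sign(3.3854)*max(|3.3854| - 1.5, 0) = 1.8854
prox(0.1514) = sign(0.1514)*max(|0.1514| - 1.5, 0) = 0.0
prox(x) = [6.9636, 5.9355, 1.8854, 0.0]
||prox(x)||_1 = 6.9636 + 5.9355 + 1.8854 + 0.0 = 14.7845


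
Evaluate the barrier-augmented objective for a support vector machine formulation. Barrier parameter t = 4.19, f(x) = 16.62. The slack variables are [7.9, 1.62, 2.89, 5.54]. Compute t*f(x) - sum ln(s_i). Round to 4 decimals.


Step 1: Compute log-barrier.
ln values: [2.0669, 0.4824, 1.0613, 1.712]
phi = -(2.0669 + 0.4824 + 1.0613 + 1.712) = -5.3225
Step 2: Compute augmented objective.
t*f(x) = 4.19*16.62 = 69.6378
Total = 69.6378 - 5.3225 = 64.3153


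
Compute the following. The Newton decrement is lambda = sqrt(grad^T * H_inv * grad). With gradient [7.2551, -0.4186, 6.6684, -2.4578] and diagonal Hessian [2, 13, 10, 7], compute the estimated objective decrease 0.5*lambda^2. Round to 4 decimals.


Step 1: H is diagonal, so H^(-1) * g = [3.6276, -0.0322, 0.6668, -0.3511].
Step 2: g^T H^(-1) g = sum_i g_i^2 / H_ii
  = (7.2551)^2/2 + (-0.4186)^2/13 + (6.6684)^2/10 + (-2.4578)^2/7
  = 26.3182 + 0.0135 + 4.4468 + 0.863 = 31.6414
Step 3: Objective decrease = 0.5 * g^T H^(-1) g = 15.8207


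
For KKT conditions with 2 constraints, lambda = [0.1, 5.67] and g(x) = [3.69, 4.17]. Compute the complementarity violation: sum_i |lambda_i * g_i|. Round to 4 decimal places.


KKT complementary slackness check:
lambda_1 * g_1 = 0.1 * 3.69 = 0.369
lambda_2 * g_2 = 5.67 * 4.17 = 23.6439
Total violation = 0.369 + 23.6439 = 24.0129


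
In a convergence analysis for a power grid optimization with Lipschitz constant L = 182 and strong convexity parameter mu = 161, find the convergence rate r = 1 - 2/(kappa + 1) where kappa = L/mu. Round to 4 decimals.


Step 1: Compute the condition number.
kappa = L/mu = 182/161 = 1.1304
Step 2: Compute the convergence rate.
r = 1 - 2/(kappa + 1) = 1 - 2*mu/(L + mu) = (L - mu)/(L + mu) = 21/343 = 0.0612


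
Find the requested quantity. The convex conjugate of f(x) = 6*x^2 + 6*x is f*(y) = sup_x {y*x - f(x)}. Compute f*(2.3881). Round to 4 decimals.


f*(y) = sup_x {y*x - a*x^2 - b*x} = sup_x {(y-b)*x - a*x^2}
FOC: (y - b) - 2a*x = 0 => x* = (y - b)/(2a)
x* = (2.3881 - 6)/(2*6) = -0.301
f*(2.3881) = (y-b)^2/(4a) = (2.3881 - 6)^2/(4*6)
= 13.0458/24 = 0.5436


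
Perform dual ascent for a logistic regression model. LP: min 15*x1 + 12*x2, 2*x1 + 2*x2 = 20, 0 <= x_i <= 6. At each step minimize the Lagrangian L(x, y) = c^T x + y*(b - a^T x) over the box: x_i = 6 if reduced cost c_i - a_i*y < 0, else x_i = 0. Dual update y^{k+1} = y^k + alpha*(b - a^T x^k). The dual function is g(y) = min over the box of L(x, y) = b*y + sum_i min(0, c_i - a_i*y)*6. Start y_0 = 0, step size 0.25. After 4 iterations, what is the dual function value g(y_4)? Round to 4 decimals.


Dual ascent for LP: min 15*x1 + 12*x2, 2*x1 + 2*x2 = 20, 0 <= x_i <= 6
Step 1: y^k = 0.0, reduced costs: (15.0, 12.0)
  x^k = (0.0, 0.0), subgradient = b - a^T x = 20.0
  y^{k+1} = 0.0 + 0.25*20.0 = 5.0
Step 2: y^k = 5.0, reduced costs: (5.0, 2.0)
  x^k = (0.0, 0.0), subgradient = b - a^T x = 20.0
  y^{k+1} = 5.0 + 0.25*20.0 = 10.0
Step 3: y^k = 10.0, reduced costs: (-5.0, -8.0)
  x^k = (6.0, 6.0), subgradient = b - a^T x = -4.0
  y^{k+1} = 10.0 + 0.25*-4.0 = 9.0
Step 4: y^k = 9.0, reduced costs: (-3.0, -6.0)
  x^k = (6.0, 6.0), subgradient = b - a^T x = -4.0
  y^{k+1} = 9.0 + 0.25*-4.0 = 8.0
Dual objective at y_4 = 8.0: reduced costs (-1.0, -4.0), box minimizer x = (6.0, 6.0)
g(y_4) = b*y + (c1 - a1*y)*x1 + (c2 - a2*y)*x2 = 20*8.0 + (-1.0)*6.0 + (-4.0)*6.0 = 160.0 - 6.0 - 24.0 = 130.0


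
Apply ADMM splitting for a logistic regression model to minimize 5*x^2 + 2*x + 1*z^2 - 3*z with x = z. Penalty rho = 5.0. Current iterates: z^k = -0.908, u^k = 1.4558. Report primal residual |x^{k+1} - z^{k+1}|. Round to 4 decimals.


ADMM iteration with rho = 5.0, z^k = -0.908, u^k = 1.4558
Step 1: x-update.
Minimize 5*x^2 + 2*x + (5.0/2)*(x + 0.908 + 1.4558)^2
FOC: (2*5 + 5.0)*x = -2 + 5.0*(-0.908 - 1.4558)
x^{k+1} = -0.9213
Step 2: z-update.
Minimize 1*z^2 - 3*z + (5.0/2)*(-0.9213 - z + 1.4558)^2
FOC: (2*1 + 5.0)*z = 3 + 5.0*(-0.9213 + 1.4558)
z^{k+1} = 0.8104
Step 3: u-update.
u^{k+1} = 1.4558 - 0.9213 - 0.8104 = -0.2758
Step 4: Primal residual = |-0.9213 - 0.8104| = 1.7316


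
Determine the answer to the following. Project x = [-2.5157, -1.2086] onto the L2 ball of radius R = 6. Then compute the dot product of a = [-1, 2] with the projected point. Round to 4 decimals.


Step 1: Compute ||x|| (intermediates to 6 decimals).
||x|| = sqrt((-2.5157)^2 + (-1.2086)^2) = 2.79096
Step 2: Project.
Since ||x|| <= R, proj = x (no scaling needed).
proj(x) = [-2.5157, -1.2086]
Step 3: Dot product.
a^T * proj(x) = -1*(-2.5157) + 2*(-1.2086) = 0.0985


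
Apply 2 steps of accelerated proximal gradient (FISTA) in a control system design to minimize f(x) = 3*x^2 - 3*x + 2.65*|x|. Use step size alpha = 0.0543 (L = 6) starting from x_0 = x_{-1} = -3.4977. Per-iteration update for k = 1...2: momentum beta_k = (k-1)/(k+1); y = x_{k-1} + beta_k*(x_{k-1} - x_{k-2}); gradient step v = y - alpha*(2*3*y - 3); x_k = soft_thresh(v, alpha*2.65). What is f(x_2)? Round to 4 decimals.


FISTA on f(x) = 3*x^2 - 3*x + 2.65*|x|
L = 6, alpha = 0.0543
Iteration 1: beta = 0.0, y = -3.4977 + 0.0*(-3.4977 + 3.4977) = -3.4977
  grad(y) = -23.9862, v = y - alpha*grad = -2.1952
  prox(v) = soft_thresh(-2.1952, 0.1439) = -2.0514
Iteration 2: beta = 0.3333, y = -2.0514 + 0.3333*(-2.0514 + 3.4977) = -1.5692
  grad(y) = -12.4154, v = y - alpha*grad = -0.8951
  prox(v) = soft_thresh(-0.8951, 0.1439) = -0.7512
f(x_2) = 3*(-0.7512)^2 - 3*(-0.7512) + 2.65*|-0.7512| = 5.937


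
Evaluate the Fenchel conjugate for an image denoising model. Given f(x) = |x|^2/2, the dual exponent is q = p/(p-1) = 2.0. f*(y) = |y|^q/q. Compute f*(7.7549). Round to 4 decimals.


The conjugate exponent q satisfies 1/p + 1/q = 1.
p = 2, so q = 2/(2 - 1) = 2.0
|y|^q = 7.7549^2.0 = 60.1385
f*(7.7549) = 60.1385 / 2.0 = 30.0692


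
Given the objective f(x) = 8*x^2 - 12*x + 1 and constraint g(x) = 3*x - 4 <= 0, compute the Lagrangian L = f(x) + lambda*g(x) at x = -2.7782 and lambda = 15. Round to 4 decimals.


Step 1: Evaluate f(x).
f(-2.7782) = 8*(-2.7782)^2 - 12*(-2.7782) + 1 = 96.0856
Step 2: Evaluate g(x).
g(-2.7782) = 3*-2.7782 - 4 = -12.3346
Step 3: Compute Lagrangian.
L = 96.0856 + 15*-12.3346 = -88.9334


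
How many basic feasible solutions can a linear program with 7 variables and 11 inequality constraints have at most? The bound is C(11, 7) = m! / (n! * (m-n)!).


Each vertex corresponds to some choice of n active constraints out of m, so the number of vertices is at most C(m, n) = m! / (n!(m-n)!).
m = 11, n = 7
Numerator: 11 * 10 * 9 * 8 * 7 * 6 * 5
Denominator: 7! = 5040
C(11, 7) = 330


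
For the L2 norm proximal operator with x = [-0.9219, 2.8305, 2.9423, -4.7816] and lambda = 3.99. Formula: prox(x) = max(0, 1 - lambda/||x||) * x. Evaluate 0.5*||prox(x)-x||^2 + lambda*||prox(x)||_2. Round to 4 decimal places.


Step 1: Compute ||x||.
||x|| = 6.3547
Step 2: Compute scaling factor.
scale = max(0, 1 - 3.99/6.3547) = 0.3721
Step 3: prox(x) = [-0.3431, 1.0533, 1.0949, -1.7793]
||prox(x)|| = 2.3647
Step 4: Proximal objective.
0.5*||prox-x||^2 = 7.9601
lambda*||prox|| = 9.4352
Total = 17.3953


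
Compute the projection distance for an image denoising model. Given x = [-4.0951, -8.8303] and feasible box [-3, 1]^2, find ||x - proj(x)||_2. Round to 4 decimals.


Project each component onto [-3, 1].
clip(-4.0951) = -3.0, clip(-8.8303) = -3.0
Projection = [-3.0, -3.0]
Squared diffs: [1.1992, 33.9924]
Distance = sqrt(35.1916) = 5.9323


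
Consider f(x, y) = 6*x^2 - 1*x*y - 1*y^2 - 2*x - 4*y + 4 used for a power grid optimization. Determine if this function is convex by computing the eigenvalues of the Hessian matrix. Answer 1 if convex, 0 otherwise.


The Hessian of f(x,y) = 6*x^2 - 1*x*y - 1*y^2 - 2*x - 4*y + 4 is:
H = [[12, -1], [-1, -2]]
Trace = 12 - 2 = 10
Determinant = 12*-2 - (-1)^2 = -25
Discriminant = (10)^2 - 4*-25 = 200.0
Eigenvalues: lambda_1 = -2.0711, lambda_2 = 12.0711
The function is not convex.

0


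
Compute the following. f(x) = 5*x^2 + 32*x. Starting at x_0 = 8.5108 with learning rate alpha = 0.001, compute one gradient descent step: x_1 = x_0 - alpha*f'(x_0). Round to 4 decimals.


We compute the gradient at x_0 and apply the update.
f'(x) = 10*x + 32
f'(8.5108) = 10*8.5108 + 32 = 117.108
x_1 = 8.5108 - 0.001*117.108 = 8.3937


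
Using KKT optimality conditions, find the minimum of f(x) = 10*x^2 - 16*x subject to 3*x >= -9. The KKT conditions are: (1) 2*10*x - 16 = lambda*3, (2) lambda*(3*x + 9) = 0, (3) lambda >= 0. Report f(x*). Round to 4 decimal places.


Step 1: Try lambda = 0 (constraint inactive).
Stationarity: 2*10*x - 16 = 0
x* = 16/(2*10) = 0.8
Check constraint: 3*0.8 = 2.4 >= -9 -- satisfied.
Step 2: Compute optimal value.
f(x*) = 10*0.8^2 - 16*0.8 = -6.4


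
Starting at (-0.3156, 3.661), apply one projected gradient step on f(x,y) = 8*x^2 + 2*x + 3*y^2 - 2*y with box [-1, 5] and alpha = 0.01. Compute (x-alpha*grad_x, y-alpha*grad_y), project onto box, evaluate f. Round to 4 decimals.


Step 1: Compute gradient at (-0.3156, 3.661).
grad_x = 2*8*-0.3156 + 2 = -3.0496
grad_y = 2*3*3.661 - 2 = 19.966
Step 2: Gradient step.
x_raw = -0.3156 - 0.01*-3.0496 = -0.2851
y_raw = 3.661 - 0.01*19.966 = 3.4613
Step 3: Project onto [-1, 5].
x_proj = clip(-0.2851) = -0.2851
y_proj = clip(3.4613) = 3.4613
Step 4: Evaluate f.
f(-0.2851, 3.4613) = 29.1


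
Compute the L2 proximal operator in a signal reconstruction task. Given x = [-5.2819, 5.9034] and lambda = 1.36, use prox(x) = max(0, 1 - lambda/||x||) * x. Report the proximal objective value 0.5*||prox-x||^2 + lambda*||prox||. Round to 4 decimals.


Step 1: Compute ||x||.
||x|| = 7.9214
Step 2: Compute scaling factor.
scale = max(0, 1 - 1.36/7.9214) = 0.8283
Step 3: prox(x) = [-4.3751, 4.8899]
||prox(x)|| = 6.5614
Step 4: Proximal objective.
0.5*||prox-x||^2 = 0.9248
lambda*||prox|| = 8.9235
Total = 9.8483


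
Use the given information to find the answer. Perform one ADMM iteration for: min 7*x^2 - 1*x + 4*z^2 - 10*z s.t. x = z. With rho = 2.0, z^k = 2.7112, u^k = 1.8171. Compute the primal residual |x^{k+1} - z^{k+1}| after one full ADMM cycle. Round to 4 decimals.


ADMM iteration with rho = 2.0, z^k = 2.7112, u^k = 1.8171
Step 1: x-update.
Minimize 7*x^2 - 1*x + (2.0/2)*(x - 2.7112 + 1.8171)^2
FOC: (2*7 + 2.0)*x = 1 + 2.0*(2.7112 - 1.8171)
x^{k+1} = 0.1743
Step 2: z-update.
Minimize 4*z^2 - 10*z + (2.0/2)*(0.1743 - z + 1.8171)^2
FOC: (2*4 + 2.0)*z = 10 + 2.0*(0.1743 + 1.8171)
z^{k+1} = 1.3983
Step 3: u-update.
u^{k+1} = 1.8171 + 0.1743 - 1.3983 = 0.5931
Step 4: Primal residual = |0.1743 - 1.3983| = 1.224


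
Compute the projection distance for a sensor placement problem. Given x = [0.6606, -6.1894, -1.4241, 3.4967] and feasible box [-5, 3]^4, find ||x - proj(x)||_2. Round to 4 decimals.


Project each component onto [-5, 3].
clip(0.6606) = 0.6606, clip(-6.1894) = -5.0, clip(-1.4241) = -1.4241, clip(3.4967) = 3.0
Projection = [0.6606, -5.0, -1.4241, 3.0]
Squared diffs: [0.0, 1.4147, 0.0, 0.2467]
Distance = sqrt(1.6614) = 1.2889


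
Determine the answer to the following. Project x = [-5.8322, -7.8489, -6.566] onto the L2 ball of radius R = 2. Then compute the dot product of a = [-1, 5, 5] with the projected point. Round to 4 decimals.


Step 1: Compute ||x|| (intermediates to 6 decimals).
||x|| = sqrt((-5.8322)^2 + (-7.8489)^2 + (-6.566)^2) = 11.778461
Step 2: Project.
Since ||x|| > R, scale = R/||x|| = 2/11.778461 = 0.169801, proj(x) = scale * x
proj(x) = [-0.990313, -1.332751, -1.114913]
Step 3: Dot product.
a^T * proj(x) = -1*(-0.990313) + 5*(-1.332751) + 5*(-1.114913) = -11.248


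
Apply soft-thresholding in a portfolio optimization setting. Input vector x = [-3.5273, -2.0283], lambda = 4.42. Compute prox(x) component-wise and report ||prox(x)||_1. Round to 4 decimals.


Soft-thresholding with lambda = 4.42:
prox(-3.5273) = sign(-3.5273)*max(|-3.5273| - 4.42, 0) = 0.0
prox(-2.0283) = sign(-2.0283)*max(|-2.0283| - 4.42, 0) = 0.0
prox(x) = [0.0, 0.0]
||prox(x)||_1 = 0.0 + 0.0 = 0.0


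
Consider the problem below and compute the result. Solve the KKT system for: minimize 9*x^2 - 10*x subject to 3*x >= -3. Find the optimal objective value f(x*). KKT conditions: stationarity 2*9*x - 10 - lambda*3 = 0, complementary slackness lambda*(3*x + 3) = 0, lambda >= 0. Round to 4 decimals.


Step 1: Try lambda = 0 (constraint inactive).
Stationarity: 2*9*x - 10 = 0
x* = 10/(2*9) = 5/9 = 0.5556 (rounded; the exact value 5/9 is used below)
Check constraint: 3*0.5556 = 1.6668 >= -3 -- satisfied.
Step 2: Compute optimal value.
f(x*) = 9*(5/9)^2 - 10*(5/9) = -2.7778


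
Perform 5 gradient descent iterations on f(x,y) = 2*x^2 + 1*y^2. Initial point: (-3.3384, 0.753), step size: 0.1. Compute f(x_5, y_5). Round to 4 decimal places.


Gradient descent on f(x,y) = 2*x^2 + 1*y^2.
Starting point: (-3.3384, 0.753), alpha = 0.1
Step 1: grad_x = 2*2*-3.3384 = -13.3536, grad_y = 2*1*0.753 = 1.506
  x_1 = -3.3384 - 0.1*-13.3536 = -2.003
  y_1 = 0.753 - 0.1*1.506 = 0.6024
Step 2: grad_x = 2*2*-2.003 = -8.0122, grad_y = 2*1*0.6024 = 1.2048
  x_2 = -2.003 - 0.1*-8.0122 = -1.2018
  y_2 = 0.6024 - 0.1*1.2048 = 0.4819
Step 3: grad_x = 2*2*-1.2018 = -4.8073, grad_y = 2*1*0.4819 = 0.9638
  x_3 = -1.2018 - 0.1*-4.8073 = -0.7211
  y_3 = 0.4819 - 0.1*0.9638 = 0.3855
Step 4: grad_x = 2*2*-0.7211 = -2.8844, grad_y = 2*1*0.3855 = 0.7711
  x_4 = -0.7211 - 0.1*-2.8844 = -0.4327
  y_4 = 0.3855 - 0.1*0.7711 = 0.3084
Step 5: grad_x = 2*2*-0.4327 = -1.7306, grad_y = 2*1*0.3084 = 0.6169
  x_5 = -0.4327 - 0.1*-1.7306 = -0.2596
  y_5 = 0.3084 - 0.1*0.6169 = 0.2467
f(-0.2596, 0.2467) = 2*(-0.2596)^2 + 1*0.2467^2 = 0.1957
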